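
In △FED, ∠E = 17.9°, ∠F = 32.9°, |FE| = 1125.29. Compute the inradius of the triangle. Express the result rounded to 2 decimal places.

The third angle is ∠D = 180° − ∠F − ∠E = 129.20°.
Law of sines: |ED| = |FE|·sin F/sin D ≈ 788.74.
Law of sines: |DF| = |FE|·sin E/sin D ≈ 446.31.
Area = ½·|FE|·|ED|·sin E ≈ 1.364e+05.
Semiperimeter s = (788.74+446.31+1125.3)/2 = 1180.2.
Inradius = area/s = 1.364e+05/1180.2 ≈ 115.58.

115.58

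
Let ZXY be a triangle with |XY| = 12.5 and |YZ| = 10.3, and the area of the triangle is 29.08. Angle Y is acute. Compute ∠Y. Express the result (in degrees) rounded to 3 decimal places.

From area = ½·|XY|·|YZ|·sin Y, we get sin Y = 2·area/(|XY|·|YZ|) ≈ 0.45173.
Taking the acute solution, ∠Y ≈ 26.85°.

∠Y ≈ 26.855°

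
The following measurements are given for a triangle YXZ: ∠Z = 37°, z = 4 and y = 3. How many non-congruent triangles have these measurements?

1

y·sin Z = 3·sin(37°) ≈ 1.805.
Since z ≥ y, exactly one triangle exists.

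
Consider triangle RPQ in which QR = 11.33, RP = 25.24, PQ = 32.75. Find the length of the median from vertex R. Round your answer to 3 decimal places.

10.704

Median from R: ½√(2·QR² + 2·RP² − PQ²) ≈ 10.704.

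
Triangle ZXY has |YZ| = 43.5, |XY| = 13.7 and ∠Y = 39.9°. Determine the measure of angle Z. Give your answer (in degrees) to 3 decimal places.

∠Z ≈ 14.916°

By the law of cosines, |ZX|² = |XY|² + |YZ|² − 2·|XY|·|YZ|·cos Y = 1165.6, so |ZX| ≈ 34.14.
Law of cosines again: cos Z = (|YZ|² + |ZX|² − |XY|²)/(2·|YZ|·|ZX|) ≈ 0.96630, so ∠Z ≈ 14.92°.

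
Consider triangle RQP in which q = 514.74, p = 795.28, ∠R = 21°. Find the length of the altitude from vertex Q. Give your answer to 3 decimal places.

285.003

By the law of cosines, r² = q² + p² − 2·q·p·cos R = 1.3308e+05, so r ≈ 364.8.
Area = ½·q·p·sin R ≈ 73351.
The altitude from Q has length 2·area/q ≈ 285.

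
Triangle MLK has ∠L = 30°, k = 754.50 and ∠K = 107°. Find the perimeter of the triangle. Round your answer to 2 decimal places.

perimeter ≈ 1687.07

The third angle is ∠M = 180° − ∠L − ∠K = 43.00°.
Law of sines: m = k·sin M/sin K ≈ 538.08.
Law of sines: l = k·sin L/sin K ≈ 394.49.
Semiperimeter s = (538.08+394.49+754.5)/2 = 843.53.
Perimeter = 538.08 + 394.49 + 754.5 = 1687.1.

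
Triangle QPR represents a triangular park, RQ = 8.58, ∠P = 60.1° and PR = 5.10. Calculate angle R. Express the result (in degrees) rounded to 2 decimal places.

88.88

Law of sines: sin Q = PR·sin P/RQ ≈ 0.51529.
Since RQ ≥ PR, only the acute value applies: ∠Q ≈ 31.02°.
Then ∠R = 180° − ∠P − ∠Q ≈ 88.88°.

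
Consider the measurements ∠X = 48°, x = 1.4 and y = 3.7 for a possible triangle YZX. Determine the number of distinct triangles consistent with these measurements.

0

y·sin X = 3.7·sin(48°) ≈ 2.75.
Since x = 1.4 < 2.75 = y sin X, no triangle exists.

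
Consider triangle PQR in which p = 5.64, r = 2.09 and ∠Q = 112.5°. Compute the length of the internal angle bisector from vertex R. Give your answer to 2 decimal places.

By the law of cosines, q² = r² + p² − 2·r·p·cos Q = 45.2, so q ≈ 6.7231.
Law of cosines again: cos R = (p² + q² − r²)/(2·p·q) ≈ 0.95787, so ∠R ≈ 16.69°.
The bisector from R has length 2·p·q·cos(∠R/2)/(p+q) ≈ 6.0691.

t_R ≈ 6.07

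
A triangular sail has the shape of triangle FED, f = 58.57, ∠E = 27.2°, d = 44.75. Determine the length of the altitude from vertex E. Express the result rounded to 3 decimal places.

By the law of cosines, e² = d² + f² − 2·d·f·cos E = 770.67, so e ≈ 27.761.
Area = ½·d·f·sin E ≈ 599.03.
The altitude from E has length 2·area/e ≈ 43.156.

h_E ≈ 43.156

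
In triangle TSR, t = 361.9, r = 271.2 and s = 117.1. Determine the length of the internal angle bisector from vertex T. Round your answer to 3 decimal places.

By the law of cosines, cos T = (s² + r² − t²) / (2·s·r) ≈ -0.68818, so ∠T ≈ 133.49°.
The bisector from T has length 2·s·r·cos(∠T/2)/(s+r) ≈ 64.587.

t_T ≈ 64.587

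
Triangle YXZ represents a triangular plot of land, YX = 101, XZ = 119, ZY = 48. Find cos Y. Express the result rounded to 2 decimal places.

-0.17

By the law of cosines, cos Y = (ZY² + YX² − XZ²) / (2·ZY·YX) ≈ -0.17079, so ∠Y ≈ 99.83°.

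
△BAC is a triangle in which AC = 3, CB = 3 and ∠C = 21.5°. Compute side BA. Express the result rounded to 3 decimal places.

By the law of cosines, BA² = AC² + CB² − 2·AC·CB·cos C = 1.2525, so BA ≈ 1.1191.

1.119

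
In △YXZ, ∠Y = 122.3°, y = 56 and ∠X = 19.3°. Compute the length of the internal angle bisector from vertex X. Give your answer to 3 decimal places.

t_X ≈ 46.770

The third angle is ∠Z = 180° − ∠Y − ∠X = 38.40°.
Law of sines: x = y·sin X/sin Y ≈ 21.897.
Law of sines: z = y·sin Z/sin Y ≈ 41.152.
The bisector from X has length 2·z·y·cos(∠X/2)/(z+y) ≈ 46.77.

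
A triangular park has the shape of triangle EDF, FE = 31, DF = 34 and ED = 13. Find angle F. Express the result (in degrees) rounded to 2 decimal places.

By the law of cosines, cos F = (DF² + FE² − ED²) / (2·DF·FE) ≈ 0.92410, so ∠F ≈ 22.47°.

∠F ≈ 22.47°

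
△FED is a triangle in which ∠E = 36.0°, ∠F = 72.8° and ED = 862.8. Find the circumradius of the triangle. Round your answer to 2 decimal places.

The third angle is ∠D = 180° − ∠F − ∠E = 71.20°.
Law of sines: DF = ED·sin E/sin F ≈ 530.88.
Law of sines: FE = ED·sin D/sin F ≈ 855.01.
Circumradius = ED/(2 sin F) ≈ 451.6.

R ≈ 451.60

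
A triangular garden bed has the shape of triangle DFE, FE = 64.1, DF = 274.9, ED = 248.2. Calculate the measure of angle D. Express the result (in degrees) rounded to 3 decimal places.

By the law of cosines, cos D = (ED² + DF² − FE²) / (2·ED·DF) ≈ 0.97511, so ∠D ≈ 12.81°.

∠D ≈ 12.809°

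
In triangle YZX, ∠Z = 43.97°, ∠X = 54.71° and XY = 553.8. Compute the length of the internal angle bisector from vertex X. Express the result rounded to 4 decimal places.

The third angle is ∠Y = 180° − ∠Z − ∠X = 81.32°.
Law of sines: ZX = XY·sin Y/sin Z ≈ 788.52.
Law of sines: YZ = XY·sin X/sin Z ≈ 651.08.
The bisector from X has length 2·ZX·XY·cos(∠X/2)/(ZX+XY) ≈ 577.88.

t_X ≈ 577.8826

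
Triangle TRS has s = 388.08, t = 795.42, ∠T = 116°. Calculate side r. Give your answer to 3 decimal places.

Law of sines: sin S = s·sin T/t ≈ 0.43852.
Since t ≥ s, only the acute value applies: ∠S ≈ 26.01°.
Then ∠R = 180° − ∠T − ∠S ≈ 37.99°.
Law of sines gives r = t·sin R/sin T ≈ 544.74.

544.740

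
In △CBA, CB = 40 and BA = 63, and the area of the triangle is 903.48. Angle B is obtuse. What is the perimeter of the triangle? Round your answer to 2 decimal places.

198.30

From area = ½·CB·BA·sin B, we get sin B = 2·area/(CB·BA) ≈ 0.71705.
Taking the obtuse solution, ∠B ≈ 134.19°.
Law of cosines then gives AC ≈ 95.3.
Perimeter = 63 + 95.3 + 40 = 198.3.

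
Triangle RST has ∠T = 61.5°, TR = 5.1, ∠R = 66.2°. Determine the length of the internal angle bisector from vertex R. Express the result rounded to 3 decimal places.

4.496

The third angle is ∠S = 180° − ∠T − ∠R = 52.30°.
Law of sines: ST = TR·sin R/sin S ≈ 5.8976.
Law of sines: RS = TR·sin T/sin S ≈ 5.6646.
The bisector from R has length 2·TR·RS·cos(∠R/2)/(TR+RS) ≈ 4.4965.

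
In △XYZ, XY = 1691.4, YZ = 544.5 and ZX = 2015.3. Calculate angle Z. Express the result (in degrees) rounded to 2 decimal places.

∠Z ≈ 46.99°

By the law of cosines, cos Z = (YZ² + ZX² − XY²) / (2·YZ·ZX) ≈ 0.68215, so ∠Z ≈ 46.99°.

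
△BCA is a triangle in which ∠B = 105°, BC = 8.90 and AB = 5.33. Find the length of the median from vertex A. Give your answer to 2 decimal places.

m_A ≈ 7.78

By the law of cosines, CA² = AB² + BC² − 2·AB·BC·cos B = 132.17, so CA ≈ 11.497.
Median from A: ½√(2·CA² + 2·AB² − BC²) ≈ 7.7775.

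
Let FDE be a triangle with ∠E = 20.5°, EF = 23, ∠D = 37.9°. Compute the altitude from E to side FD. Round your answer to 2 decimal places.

h_E ≈ 19.59

The third angle is ∠F = 180° − ∠D − ∠E = 121.60°.
Law of sines: DE = EF·sin F/sin D ≈ 31.89.
Law of sines: FD = EF·sin E/sin D ≈ 13.112.
Area = ½·EF·DE·sin E ≈ 128.43.
The altitude from E has length 2·area/FD ≈ 19.59.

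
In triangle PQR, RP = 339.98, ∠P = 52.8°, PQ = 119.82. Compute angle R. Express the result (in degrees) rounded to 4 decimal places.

∠R ≈ 19.6332°

By the law of cosines, QR² = RP² + PQ² − 2·RP·PQ·cos P = 80685, so QR ≈ 284.05.
Law of cosines again: cos R = (QR² + RP² − PQ²)/(2·QR·RP) ≈ 0.94186, so ∠R ≈ 19.63°.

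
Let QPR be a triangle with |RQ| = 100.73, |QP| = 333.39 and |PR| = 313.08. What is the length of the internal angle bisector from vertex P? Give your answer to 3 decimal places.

319.129

By the law of cosines, cos P = (|QP|² + |PR|² − |RQ|²) / (2·|QP|·|PR|) ≈ 0.95337, so ∠P ≈ 17.57°.
The bisector from P has length 2·|QP|·|PR|·cos(∠P/2)/(|QP|+|PR|) ≈ 319.13.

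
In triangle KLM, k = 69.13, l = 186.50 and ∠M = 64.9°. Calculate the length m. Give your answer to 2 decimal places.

By the law of cosines, m² = k² + l² − 2·k·l·cos M = 28623, so m ≈ 169.18.

169.18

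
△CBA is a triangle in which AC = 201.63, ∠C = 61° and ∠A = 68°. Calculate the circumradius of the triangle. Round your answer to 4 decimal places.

R ≈ 129.7247

The third angle is ∠B = 180° − ∠A − ∠C = 51.00°.
Law of sines: BA = AC·sin C/sin B ≈ 226.92.
Law of sines: CB = AC·sin A/sin B ≈ 240.56.
Circumradius = AC/(2 sin B) ≈ 129.72.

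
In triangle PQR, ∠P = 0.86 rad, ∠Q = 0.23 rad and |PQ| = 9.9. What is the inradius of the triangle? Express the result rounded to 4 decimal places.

r ≈ 0.9135

The third angle is ∠R = π − ∠P − ∠Q = 2.052 rad.
Law of sines: |QR| = |PQ|·sin P/sin R ≈ 8.462.
Law of sines: |RP| = |PQ|·sin Q/sin R ≈ 2.5456.
Area = ½·|PQ|·|QR|·sin Q ≈ 9.5493.
Semiperimeter s = (8.462+2.5456+9.9)/2 = 10.454.
Inradius = area/s = 9.5493/10.454 ≈ 0.91348.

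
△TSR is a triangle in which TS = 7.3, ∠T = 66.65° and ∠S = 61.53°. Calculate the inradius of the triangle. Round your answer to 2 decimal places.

The third angle is ∠R = 180° − ∠T − ∠S = 51.82°.
Law of sines: SR = TS·sin T/sin R ≈ 8.5261.
Law of sines: RT = TS·sin S/sin R ≈ 8.1636.
Area = ½·TS·SR·sin S ≈ 27.357.
Semiperimeter s = (8.5261+8.1636+7.3)/2 = 11.995.
Inradius = area/s = 27.357/11.995 ≈ 2.2807.

2.28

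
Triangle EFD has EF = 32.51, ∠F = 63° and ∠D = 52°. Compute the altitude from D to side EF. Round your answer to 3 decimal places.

33.315

The third angle is ∠E = 180° − ∠F − ∠D = 65.00°.
Law of sines: FD = EF·sin E/sin D ≈ 37.39.
Law of sines: DE = EF·sin F/sin D ≈ 36.759.
Area = ½·EF·FD·sin F ≈ 541.54.
The altitude from D has length 2·area/EF ≈ 33.315.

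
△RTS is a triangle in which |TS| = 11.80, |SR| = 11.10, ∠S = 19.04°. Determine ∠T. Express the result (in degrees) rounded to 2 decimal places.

By the law of cosines, |RT|² = |TS|² + |SR|² − 2·|TS|·|SR|·cos S = 14.822, so |RT| ≈ 3.8499.
Law of cosines again: cos T = (|RT|² + |TS|² − |SR|²)/(2·|RT|·|TS|) ≈ 0.33956, so ∠T ≈ 70.15°.

∠T ≈ 70.15°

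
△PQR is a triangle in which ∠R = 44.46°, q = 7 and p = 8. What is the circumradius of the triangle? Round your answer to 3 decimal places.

4.105

By the law of cosines, r² = p² + q² − 2·p·q·cos R = 33.061, so r ≈ 5.7499.
Area = ½·p·q·sin R ≈ 19.612.
Circumradius = r/(2 sin R) ≈ 4.1046.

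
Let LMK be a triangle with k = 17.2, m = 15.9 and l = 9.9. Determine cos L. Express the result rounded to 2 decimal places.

cos L ≈ 0.82

By the law of cosines, cos L = (m² + k² − l²) / (2·m·k) ≈ 0.82390, so ∠L ≈ 0.603 rad.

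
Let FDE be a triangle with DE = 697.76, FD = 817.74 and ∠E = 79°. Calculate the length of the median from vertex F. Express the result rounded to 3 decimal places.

m_F ≈ 617.048

Law of sines: sin F = DE·sin E/FD ≈ 0.83760.
Since FD ≥ DE, only the acute value applies: ∠F ≈ 56.89°.
Then ∠D = 180° − ∠E − ∠F ≈ 44.11°.
Law of sines gives EF = FD·sin D/sin E ≈ 579.86.
Median from F: ½√(2·EF² + 2·FD² − DE²) ≈ 617.05.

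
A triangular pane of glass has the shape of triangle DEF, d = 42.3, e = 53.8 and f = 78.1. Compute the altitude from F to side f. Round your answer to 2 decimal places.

27.69

Semiperimeter s = (42.3 + 53.8 + 78.1)/2 = 87.1.
Heron's formula: area = √(87.1·44.8·33.3·9) ≈ 1081.4.
The altitude from F has length 2·area/f ≈ 27.693.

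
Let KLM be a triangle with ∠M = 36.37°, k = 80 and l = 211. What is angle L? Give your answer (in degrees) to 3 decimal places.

∠L ≈ 125.697°

By the law of cosines, m² = k² + l² − 2·k·l·cos M = 23737, so m ≈ 154.07.
Law of cosines again: cos L = (m² + k² − l²)/(2·m·k) ≈ -0.58349, so ∠L ≈ 125.70°.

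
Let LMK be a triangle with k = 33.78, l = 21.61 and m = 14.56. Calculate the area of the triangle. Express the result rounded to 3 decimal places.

area ≈ 106.788

Semiperimeter s = (21.61 + 14.56 + 33.78)/2 = 34.975.
Heron's formula: area = √(34.975·13.365·20.415·1.195) ≈ 106.79.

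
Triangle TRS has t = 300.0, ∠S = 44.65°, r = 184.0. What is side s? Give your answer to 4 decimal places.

212.8756

By the law of cosines, s² = t² + r² − 2·t·r·cos S = 45316, so s ≈ 212.88.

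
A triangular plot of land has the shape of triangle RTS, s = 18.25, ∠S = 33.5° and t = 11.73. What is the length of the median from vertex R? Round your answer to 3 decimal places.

Law of sines: sin T = t·sin S/s ≈ 0.35475.
Since s ≥ t, only the acute value applies: ∠T ≈ 20.78°.
Then ∠R = 180° − ∠S − ∠T ≈ 125.72°.
Law of sines gives r = s·sin R/sin S ≈ 26.845.
Median from R: ½√(2·t² + 2·s² − r²) ≈ 7.4277.

7.428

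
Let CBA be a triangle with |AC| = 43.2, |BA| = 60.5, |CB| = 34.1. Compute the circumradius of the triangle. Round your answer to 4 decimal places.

By the law of cosines, cos C = (|AC|² + |CB|² − |BA|²) / (2·|AC|·|CB|) ≈ -0.21424, so ∠C ≈ 102.37°.
Circumradius = |BA|/(2 sin C) ≈ 30.969.

R ≈ 30.9691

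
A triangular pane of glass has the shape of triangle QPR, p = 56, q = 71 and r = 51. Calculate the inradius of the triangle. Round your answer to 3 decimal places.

Semiperimeter s = (71 + 56 + 51)/2 = 89.
Heron's formula: area = √(89·18·33·38) ≈ 1417.4.
Inradius = area/s = 1417.4/89 ≈ 15.925.

15.925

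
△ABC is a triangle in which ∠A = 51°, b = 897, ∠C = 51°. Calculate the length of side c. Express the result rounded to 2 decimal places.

712.67

The third angle is ∠B = 180° − ∠C − ∠A = 78.00°.
Law of sines: c = b·sin C/sin B ≈ 712.67.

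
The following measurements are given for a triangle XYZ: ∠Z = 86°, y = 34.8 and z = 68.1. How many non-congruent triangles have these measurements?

1

y·sin Z = 34.8·sin(86°) ≈ 34.72.
Since z ≥ y, exactly one triangle exists.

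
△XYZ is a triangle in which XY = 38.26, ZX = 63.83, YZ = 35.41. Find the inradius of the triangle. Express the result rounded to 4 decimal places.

r ≈ 8.5292

Semiperimeter s = (35.41 + 63.83 + 38.26)/2 = 68.75.
Heron's formula: area = √(68.75·33.34·4.92·30.49) ≈ 586.38.
Inradius = area/s = 586.38/68.75 ≈ 8.5292.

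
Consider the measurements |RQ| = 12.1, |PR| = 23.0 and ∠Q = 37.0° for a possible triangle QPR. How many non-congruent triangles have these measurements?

|RQ|·sin Q = 12.1·sin(37.0°) ≈ 7.282.
Since |PR| ≥ |RQ|, exactly one triangle exists.

1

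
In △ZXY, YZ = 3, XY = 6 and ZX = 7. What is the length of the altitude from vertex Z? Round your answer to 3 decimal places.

Semiperimeter s = (6 + 3 + 7)/2 = 8.
Heron's formula: area = √(8·2·5·1) ≈ 8.9443.
The altitude from Z has length 2·area/XY ≈ 2.9814.

h_Z ≈ 2.981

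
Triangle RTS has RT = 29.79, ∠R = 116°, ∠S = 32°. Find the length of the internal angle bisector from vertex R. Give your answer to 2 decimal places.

The third angle is ∠T = 180° − ∠S − ∠R = 32.00°.
Law of sines: TS = RT·sin R/sin S ≈ 50.527.
Law of sines: SR = RT·sin T/sin S ≈ 29.79.
The bisector from R has length 2·SR·RT·cos(∠R/2)/(SR+RT) ≈ 15.786.

t_R ≈ 15.79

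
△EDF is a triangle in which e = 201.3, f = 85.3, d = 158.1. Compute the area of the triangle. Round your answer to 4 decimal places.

6419.7882

Semiperimeter s = (201.3 + 158.1 + 85.3)/2 = 222.35.
Heron's formula: area = √(222.35·21.05·64.25·137.05) ≈ 6419.8.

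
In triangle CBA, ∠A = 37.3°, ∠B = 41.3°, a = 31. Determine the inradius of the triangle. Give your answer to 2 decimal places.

The third angle is ∠C = 180° − ∠B − ∠A = 101.40°.
Law of sines: c = a·sin C/sin A ≈ 50.147.
Law of sines: b = a·sin B/sin A ≈ 33.763.
Area = ½·a·c·sin B ≈ 513.
Semiperimeter s = (50.147+33.763+31)/2 = 57.455.
Inradius = area/s = 513/57.455 ≈ 8.9288.

8.93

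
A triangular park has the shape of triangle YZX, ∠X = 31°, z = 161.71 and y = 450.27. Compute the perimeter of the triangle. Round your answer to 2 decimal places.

By the law of cosines, x² = y² + z² − 2·y·z·cos X = 1.0407e+05, so x ≈ 322.59.
Semiperimeter s = (450.27+161.71+322.59)/2 = 467.29.
Perimeter = 450.27 + 161.71 + 322.59 = 934.57.

934.57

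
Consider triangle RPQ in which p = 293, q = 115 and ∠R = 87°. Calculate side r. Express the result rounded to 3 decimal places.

By the law of cosines, r² = p² + q² − 2·p·q·cos R = 95547, so r ≈ 309.11.

309.107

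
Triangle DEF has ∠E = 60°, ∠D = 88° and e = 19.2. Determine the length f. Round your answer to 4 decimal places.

11.7484

The third angle is ∠F = 180° − ∠D − ∠E = 32.00°.
Law of sines: f = e·sin F/sin E ≈ 11.748.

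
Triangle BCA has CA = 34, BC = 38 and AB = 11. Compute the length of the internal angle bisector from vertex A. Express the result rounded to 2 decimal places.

10.36

By the law of cosines, cos A = (CA² + AB² − BC²) / (2·CA·AB) ≈ -0.22326, so ∠A ≈ 102.90°.
The bisector from A has length 2·CA·AB·cos(∠A/2)/(CA+AB) ≈ 10.359.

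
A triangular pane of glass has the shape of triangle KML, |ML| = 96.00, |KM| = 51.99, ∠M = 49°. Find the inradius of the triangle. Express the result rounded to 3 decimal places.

17.023

By the law of cosines, |LK|² = |KM|² + |ML|² − 2·|KM|·|ML|·cos M = 5370.1, so |LK| ≈ 73.281.
Area = ½·|KM|·|ML|·sin M ≈ 1883.4.
Semiperimeter s = (96+73.281+51.99)/2 = 110.64.
Inradius = area/s = 1883.4/110.64 ≈ 17.023.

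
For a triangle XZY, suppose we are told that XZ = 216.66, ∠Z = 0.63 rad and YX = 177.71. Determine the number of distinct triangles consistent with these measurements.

2

XZ·sin Z = 216.66·sin(0.63 rad) ≈ 127.6.
Since XZ sin Z < YX < XZ (127.6 < 177.71 < 216.66), two triangles exist.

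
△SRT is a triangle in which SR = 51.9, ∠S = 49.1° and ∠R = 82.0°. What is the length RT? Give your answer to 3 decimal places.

52.058

The third angle is ∠T = 180° − ∠S − ∠R = 48.90°.
Law of sines: RT = SR·sin S/sin T ≈ 52.058.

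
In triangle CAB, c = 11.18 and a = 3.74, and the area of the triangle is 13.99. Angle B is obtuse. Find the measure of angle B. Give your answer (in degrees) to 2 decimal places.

138.00

From area = ½·c·a·sin B, we get sin B = 2·area/(c·a) ≈ 0.66917.
Taking the obtuse solution, ∠B ≈ 138.00°.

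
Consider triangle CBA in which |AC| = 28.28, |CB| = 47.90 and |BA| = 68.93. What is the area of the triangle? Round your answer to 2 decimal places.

535.82

Semiperimeter s = (68.93 + 28.28 + 47.9)/2 = 72.555.
Heron's formula: area = √(72.555·3.625·44.275·24.655) ≈ 535.82.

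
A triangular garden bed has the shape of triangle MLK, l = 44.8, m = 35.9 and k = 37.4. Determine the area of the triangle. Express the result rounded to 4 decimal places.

Semiperimeter s = (35.9 + 44.8 + 37.4)/2 = 59.05.
Heron's formula: area = √(59.05·23.15·14.25·21.65) ≈ 649.41.

area ≈ 649.4143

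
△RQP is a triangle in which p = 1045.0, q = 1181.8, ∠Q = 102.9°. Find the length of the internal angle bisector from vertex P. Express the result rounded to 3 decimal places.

t_P ≈ 485.075

Law of sines: sin P = p·sin Q/q ≈ 0.86193.
Since q ≥ p, only the acute value applies: ∠P ≈ 59.53°.
Then ∠R = 180° − ∠Q − ∠P ≈ 17.57°.
Law of sines gives r = q·sin R/sin Q ≈ 365.91.
The bisector from P has length 2·r·q·cos(∠P/2)/(r+q) ≈ 485.07.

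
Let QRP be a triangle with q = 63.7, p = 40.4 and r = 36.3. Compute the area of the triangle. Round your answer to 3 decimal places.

Semiperimeter s = (63.7 + 36.3 + 40.4)/2 = 70.2.
Heron's formula: area = √(70.2·6.5·33.9·29.8) ≈ 678.94.

area ≈ 678.943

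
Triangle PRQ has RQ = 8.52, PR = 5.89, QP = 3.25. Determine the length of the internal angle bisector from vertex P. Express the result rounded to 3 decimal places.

1.584

By the law of cosines, cos P = (QP² + PR² − RQ²) / (2·QP·PR) ≈ -0.71401, so ∠P ≈ 135.56°.
The bisector from P has length 2·QP·PR·cos(∠P/2)/(QP+PR) ≈ 1.584.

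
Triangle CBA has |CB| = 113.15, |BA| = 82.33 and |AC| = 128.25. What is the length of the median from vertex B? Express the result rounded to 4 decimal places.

Median from B: ½√(2·|CB|² + 2·|BA|² − |AC|²) ≈ 75.356.

m_B ≈ 75.3562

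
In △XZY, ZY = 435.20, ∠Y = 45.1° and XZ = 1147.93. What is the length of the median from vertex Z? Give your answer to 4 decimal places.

Law of sines: sin X = ZY·sin Y/XZ ≈ 0.26854.
Since XZ ≥ ZY, only the acute value applies: ∠X ≈ 15.58°.
Then ∠Z = 180° − ∠Y − ∠X ≈ 119.32°.
Law of sines gives YX = XZ·sin Z/sin Y ≈ 1413.
Median from Z: ½√(2·XZ² + 2·ZY² − YX²) ≈ 504.44.

m_Z ≈ 504.4382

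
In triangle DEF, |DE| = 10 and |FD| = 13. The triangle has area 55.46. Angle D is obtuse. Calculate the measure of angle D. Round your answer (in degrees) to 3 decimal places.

∠D ≈ 121.435°

From area = ½·|FD|·|DE|·sin D, we get sin D = 2·area/(|FD|·|DE|) ≈ 0.85323.
Taking the obtuse solution, ∠D ≈ 121.44°.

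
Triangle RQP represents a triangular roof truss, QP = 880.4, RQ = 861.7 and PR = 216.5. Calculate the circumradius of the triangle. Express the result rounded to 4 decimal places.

By the law of cosines, cos R = (PR² + RQ² − QP²) / (2·PR·RQ) ≈ 0.03831, so ∠R ≈ 87.80°.
Circumradius = QP/(2 sin R) ≈ 440.52.

440.5234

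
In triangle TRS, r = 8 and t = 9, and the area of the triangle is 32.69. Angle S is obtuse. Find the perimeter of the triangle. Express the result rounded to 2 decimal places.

From area = ½·t·r·sin S, we get sin S = 2·area/(t·r) ≈ 0.90806.
Taking the obtuse solution, ∠S ≈ 114.76°.
Law of cosines then gives s ≈ 14.329.
Perimeter = 9 + 8 + 14.329 = 31.329.

31.33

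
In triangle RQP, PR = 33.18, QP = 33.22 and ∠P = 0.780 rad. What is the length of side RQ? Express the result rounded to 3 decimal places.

By the law of cosines, RQ² = QP² + PR² − 2·QP·PR·cos P = 637.29, so RQ ≈ 25.245.

25.245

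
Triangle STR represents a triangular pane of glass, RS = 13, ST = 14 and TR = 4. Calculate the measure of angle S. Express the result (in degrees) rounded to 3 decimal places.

∠S ≈ 16.506°

By the law of cosines, cos S = (RS² + ST² − TR²) / (2·RS·ST) ≈ 0.95879, so ∠S ≈ 16.51°.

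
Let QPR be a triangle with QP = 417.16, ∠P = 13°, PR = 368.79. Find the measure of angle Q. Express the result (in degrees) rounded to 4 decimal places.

55.1239

By the law of cosines, RQ² = QP² + PR² − 2·QP·PR·cos P = 10226, so RQ ≈ 101.12.
Law of cosines again: cos Q = (RQ² + QP² − PR²)/(2·RQ·QP) ≈ 0.57180, so ∠Q ≈ 55.12°.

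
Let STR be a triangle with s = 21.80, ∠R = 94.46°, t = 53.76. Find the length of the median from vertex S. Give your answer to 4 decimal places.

55.6784

By the law of cosines, r² = s² + t² − 2·s·t·cos R = 3547.6, so r ≈ 59.562.
Median from S: ½√(2·t² + 2·r² − s²) ≈ 55.678.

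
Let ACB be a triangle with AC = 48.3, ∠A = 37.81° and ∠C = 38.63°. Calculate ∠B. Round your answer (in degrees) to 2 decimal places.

The third angle is ∠B = 180° − ∠A − ∠C = 103.56°.

103.56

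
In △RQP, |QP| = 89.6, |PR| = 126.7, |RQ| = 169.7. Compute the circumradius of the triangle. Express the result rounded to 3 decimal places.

By the law of cosines, cos R = (|PR|² + |RQ|² − |QP|²) / (2·|PR|·|RQ|) ≈ 0.85631, so ∠R ≈ 31.10°.
Circumradius = |QP|/(2 sin R) ≈ 86.743.

86.743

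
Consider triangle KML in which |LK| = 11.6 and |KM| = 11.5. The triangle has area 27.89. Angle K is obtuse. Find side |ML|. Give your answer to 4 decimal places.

22.5647

From area = ½·|LK|·|KM|·sin K, we get sin K = 2·area/(|LK|·|KM|) ≈ 0.41814.
Taking the obtuse solution, ∠K ≈ 155.28°.
Law of cosines then gives |ML| ≈ 22.565.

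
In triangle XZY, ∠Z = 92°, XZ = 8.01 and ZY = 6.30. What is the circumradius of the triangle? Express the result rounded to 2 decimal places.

By the law of cosines, YX² = XZ² + ZY² − 2·XZ·ZY·cos Z = 107.37, so YX ≈ 10.362.
Area = ½·XZ·ZY·sin Z ≈ 25.216.
Circumradius = YX/(2 sin Z) ≈ 5.1842.

5.18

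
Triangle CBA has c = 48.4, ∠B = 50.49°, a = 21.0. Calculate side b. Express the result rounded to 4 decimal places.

38.6040

By the law of cosines, b² = a² + c² − 2·a·c·cos B = 1490.3, so b ≈ 38.604.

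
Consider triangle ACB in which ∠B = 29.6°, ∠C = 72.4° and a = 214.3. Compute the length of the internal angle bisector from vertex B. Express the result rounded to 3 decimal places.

204.513

The third angle is ∠A = 180° − ∠C − ∠B = 78.00°.
Law of sines: c = a·sin C/sin A ≈ 208.83.
Law of sines: b = a·sin B/sin A ≈ 108.22.
The bisector from B has length 2·a·c·cos(∠B/2)/(a+c) ≈ 204.51.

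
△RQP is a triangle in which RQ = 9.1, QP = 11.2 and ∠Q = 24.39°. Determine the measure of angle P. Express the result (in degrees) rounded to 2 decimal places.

52.23

By the law of cosines, PR² = RQ² + QP² − 2·RQ·QP·cos Q = 22.602, so PR ≈ 4.7541.
Law of cosines again: cos P = (QP² + PR² − RQ²)/(2·QP·PR) ≈ 0.61255, so ∠P ≈ 52.23°.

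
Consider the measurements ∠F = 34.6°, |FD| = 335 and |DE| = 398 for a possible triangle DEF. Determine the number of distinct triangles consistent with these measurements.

|FD|·sin F = 335·sin(34.6°) ≈ 190.2.
Since |DE| ≥ |FD|, exactly one triangle exists.

1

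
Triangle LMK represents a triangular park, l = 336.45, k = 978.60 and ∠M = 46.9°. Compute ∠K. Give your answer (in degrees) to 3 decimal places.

∠K ≈ 114.935°

By the law of cosines, m² = k² + l² − 2·k·l·cos M = 6.2092e+05, so m ≈ 787.99.
Law of cosines again: cos K = (l² + m² − k²)/(2·l·m) ≈ -0.42158, so ∠K ≈ 114.93°.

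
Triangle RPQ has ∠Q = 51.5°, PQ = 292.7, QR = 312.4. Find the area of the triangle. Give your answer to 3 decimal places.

area ≈ 35780.641

Area = ½·PQ·QR·sin Q ≈ 35781.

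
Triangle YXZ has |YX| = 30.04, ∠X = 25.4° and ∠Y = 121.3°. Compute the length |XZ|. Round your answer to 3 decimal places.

The third angle is ∠Z = 180° − ∠Y − ∠X = 33.30°.
Law of sines: |XZ| = |YX|·sin Y/sin Z ≈ 46.752.

46.752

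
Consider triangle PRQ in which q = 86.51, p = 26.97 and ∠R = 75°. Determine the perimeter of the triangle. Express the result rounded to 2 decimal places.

perimeter ≈ 197.17

By the law of cosines, r² = q² + p² − 2·q·p·cos R = 7003.6, so r ≈ 83.688.
Semiperimeter s = (26.97+83.688+86.51)/2 = 98.584.
Perimeter = 26.97 + 83.688 + 86.51 = 197.17.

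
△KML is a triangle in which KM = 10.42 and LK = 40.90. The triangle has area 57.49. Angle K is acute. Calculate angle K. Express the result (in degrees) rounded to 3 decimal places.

From area = ½·LK·KM·sin K, we get sin K = 2·area/(LK·KM) ≈ 0.26979.
Taking the acute solution, ∠K ≈ 15.65°.

15.652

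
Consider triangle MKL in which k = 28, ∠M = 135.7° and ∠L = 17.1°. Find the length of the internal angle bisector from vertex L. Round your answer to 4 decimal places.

The third angle is ∠K = 180° − ∠L − ∠M = 27.20°.
Law of sines: m = k·sin M/sin K ≈ 42.782.
Law of sines: l = k·sin L/sin K ≈ 18.012.
The bisector from L has length 2·m·k·cos(∠L/2)/(m+k) ≈ 33.471.

t_L ≈ 33.4714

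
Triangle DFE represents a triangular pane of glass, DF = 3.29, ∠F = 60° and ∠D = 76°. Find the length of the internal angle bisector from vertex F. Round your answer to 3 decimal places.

3.321

The third angle is ∠E = 180° − ∠D − ∠F = 44.00°.
Law of sines: FE = DF·sin D/sin E ≈ 4.5955.
Law of sines: ED = DF·sin F/sin E ≈ 4.1016.
The bisector from F has length 2·DF·FE·cos(∠F/2)/(DF+FE) ≈ 3.3209.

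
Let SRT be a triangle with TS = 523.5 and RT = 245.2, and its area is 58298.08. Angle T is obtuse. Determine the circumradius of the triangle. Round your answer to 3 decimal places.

From area = ½·RT·TS·sin T, we get sin T = 2·area/(RT·TS) ≈ 0.90834.
Taking the obtuse solution, ∠T ≈ 114.72°.
Law of cosines then gives SR ≈ 664.49.
Circumradius = SR/(2 sin T) ≈ 365.77.

365.773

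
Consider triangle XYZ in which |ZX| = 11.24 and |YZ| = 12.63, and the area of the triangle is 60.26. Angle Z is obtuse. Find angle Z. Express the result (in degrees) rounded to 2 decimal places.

121.90

From area = ½·|YZ|·|ZX|·sin Z, we get sin Z = 2·area/(|YZ|·|ZX|) ≈ 0.84896.
Taking the obtuse solution, ∠Z ≈ 121.90°.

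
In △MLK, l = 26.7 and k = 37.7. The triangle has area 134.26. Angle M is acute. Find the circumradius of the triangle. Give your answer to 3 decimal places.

From area = ½·l·k·sin M, we get sin M = 2·area/(l·k) ≈ 0.26676.
Taking the acute solution, ∠M ≈ 15.47°.
Law of cosines then gives m ≈ 13.927.
Circumradius = m/(2 sin M) ≈ 26.103.

R ≈ 26.103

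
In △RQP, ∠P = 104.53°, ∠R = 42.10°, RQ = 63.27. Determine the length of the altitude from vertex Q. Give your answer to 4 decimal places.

The third angle is ∠Q = 180° − ∠P − ∠R = 33.37°.
Law of sines: QP = RQ·sin R/sin P ≈ 43.819.
Law of sines: PR = RQ·sin Q/sin P ≈ 35.951.
Area = ½·RQ·QP·sin Q ≈ 762.48.
The altitude from Q has length 2·area/PR ≈ 42.418.

42.4179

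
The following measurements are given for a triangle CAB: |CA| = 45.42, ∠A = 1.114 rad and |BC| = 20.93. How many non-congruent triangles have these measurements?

0

|CA|·sin A = 45.42·sin(1.114 rad) ≈ 40.76.
Since |BC| = 20.93 < 40.76 = |CA| sin A, no triangle exists.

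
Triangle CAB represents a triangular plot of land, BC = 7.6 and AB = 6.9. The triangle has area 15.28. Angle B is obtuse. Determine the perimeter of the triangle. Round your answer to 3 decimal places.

perimeter ≈ 28.306

From area = ½·AB·BC·sin B, we get sin B = 2·area/(AB·BC) ≈ 0.58276.
Taking the obtuse solution, ∠B ≈ 144.36°.
Law of cosines then gives CA ≈ 13.806.
Perimeter = 6.9 + 7.6 + 13.806 = 28.306.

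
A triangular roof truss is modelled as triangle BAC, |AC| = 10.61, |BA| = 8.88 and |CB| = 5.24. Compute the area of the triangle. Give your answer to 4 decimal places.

Semiperimeter s = (10.61 + 5.24 + 8.88)/2 = 12.365.
Heron's formula: area = √(12.365·1.755·7.125·3.485) ≈ 23.213.

area ≈ 23.2129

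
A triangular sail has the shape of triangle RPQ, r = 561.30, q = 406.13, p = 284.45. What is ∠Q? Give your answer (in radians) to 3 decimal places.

By the law of cosines, cos Q = (r² + p² − q²) / (2·r·p) ≈ 0.72349, so ∠Q ≈ 0.762 rad.

∠Q ≈ 0.762 rad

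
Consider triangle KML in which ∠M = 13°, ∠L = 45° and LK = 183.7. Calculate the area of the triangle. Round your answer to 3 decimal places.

The third angle is ∠K = 180° − ∠M − ∠L = 122.00°.
Law of sines: ML = LK·sin K/sin M ≈ 692.53.
Law of sines: KM = LK·sin L/sin M ≈ 577.44.
Area = ½·LK·ML·sin L ≈ 44979.

area ≈ 44978.583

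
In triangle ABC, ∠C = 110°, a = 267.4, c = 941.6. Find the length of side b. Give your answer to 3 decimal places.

Law of sines: sin A = a·sin C/c ≈ 0.26686.
Since c ≥ a, only the acute value applies: ∠A ≈ 15.48°.
Then ∠B = 180° − ∠C − ∠A ≈ 54.52°.
Law of sines gives b = c·sin B/sin C ≈ 816.

815.997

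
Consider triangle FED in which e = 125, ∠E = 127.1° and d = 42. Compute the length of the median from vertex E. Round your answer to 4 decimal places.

Law of sines: sin D = d·sin E/e ≈ 0.26799.
Since e ≥ d, only the acute value applies: ∠D ≈ 15.54°.
Then ∠F = 180° − ∠E − ∠D ≈ 37.36°.
Law of sines gives f = e·sin F/sin E ≈ 95.093.
Median from E: ½√(2·d² + 2·f² − e²) ≈ 38.692.

38.6923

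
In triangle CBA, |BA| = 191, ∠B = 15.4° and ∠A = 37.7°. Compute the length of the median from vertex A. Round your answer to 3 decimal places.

122.142

The third angle is ∠C = 180° − ∠B − ∠A = 126.90°.
Law of sines: |AC| = |BA|·sin B/sin C ≈ 63.427.
Law of sines: |CB| = |BA|·sin A/sin C ≈ 146.06.
Median from A: ½√(2·|BA|² + 2·|AC|² − |CB|²) ≈ 122.14.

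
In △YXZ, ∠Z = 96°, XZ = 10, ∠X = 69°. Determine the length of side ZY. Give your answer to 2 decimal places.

The third angle is ∠Y = 180° − ∠X − ∠Z = 15.00°.
Law of sines: ZY = XZ·sin X/sin Y ≈ 36.071.

36.07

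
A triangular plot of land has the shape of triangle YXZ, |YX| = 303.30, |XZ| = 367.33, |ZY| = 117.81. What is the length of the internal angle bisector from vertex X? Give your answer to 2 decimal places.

t_X ≈ 328.59

By the law of cosines, cos X = (|YX|² + |XZ|² − |ZY|²) / (2·|YX|·|XZ|) ≈ 0.95611, so ∠X ≈ 17.04°.
The bisector from X has length 2·|YX|·|XZ|·cos(∠X/2)/(|YX|+|XZ|) ≈ 328.59.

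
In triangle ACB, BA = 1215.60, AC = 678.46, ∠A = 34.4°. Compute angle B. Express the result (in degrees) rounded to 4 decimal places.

∠B ≈ 30.3060°

By the law of cosines, CB² = BA² + AC² − 2·BA·AC·cos A = 5.7699e+05, so CB ≈ 759.6.
Law of cosines again: cos B = (CB² + BA² − AC²)/(2·CB·BA) ≈ 0.86334, so ∠B ≈ 30.31°.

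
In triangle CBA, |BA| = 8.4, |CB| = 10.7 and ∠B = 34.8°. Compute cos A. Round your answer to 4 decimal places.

cos A ≈ -0.0631

By the law of cosines, |AC|² = |CB|² + |BA|² − 2·|CB|·|BA|·cos B = 37.44, so |AC| ≈ 6.1188.
Law of cosines again: cos A = (|BA|² + |AC|² − |CB|²)/(2·|BA|·|AC|) ≈ -0.06313, so ∠A ≈ 93.62°.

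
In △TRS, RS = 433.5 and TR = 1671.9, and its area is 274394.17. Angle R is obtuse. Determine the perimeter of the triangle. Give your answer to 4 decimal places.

4087.8228

From area = ½·TR·RS·sin R, we get sin R = 2·area/(TR·RS) ≈ 0.75719.
Taking the obtuse solution, ∠R ≈ 130.78°.
Law of cosines then gives ST ≈ 1982.4.
Perimeter = 433.5 + 1982.4 + 1671.9 = 4087.8.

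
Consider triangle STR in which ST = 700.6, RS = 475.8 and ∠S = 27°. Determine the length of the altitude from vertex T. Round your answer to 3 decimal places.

h_T ≈ 318.066

By the law of cosines, TR² = RS² + ST² − 2·RS·ST·cos S = 1.232e+05, so TR ≈ 351.
Area = ½·RS·ST·sin S ≈ 75668.
The altitude from T has length 2·area/RS ≈ 318.07.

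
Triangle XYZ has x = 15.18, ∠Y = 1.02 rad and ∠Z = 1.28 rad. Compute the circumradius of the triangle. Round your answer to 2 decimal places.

R ≈ 10.18

The third angle is ∠X = π − ∠Y − ∠Z = 0.842 rad.
Law of sines: y = x·sin Y/sin X ≈ 17.346.
Law of sines: z = x·sin Z/sin X ≈ 19.502.
Circumradius = x/(2 sin X) ≈ 10.178.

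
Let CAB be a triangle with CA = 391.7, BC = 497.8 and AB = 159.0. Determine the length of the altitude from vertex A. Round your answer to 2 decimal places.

Semiperimeter s = (159 + 497.8 + 391.7)/2 = 524.25.
Heron's formula: area = √(524.25·365.25·26.45·132.55) ≈ 25910.
The altitude from A has length 2·area/BC ≈ 104.1.

104.10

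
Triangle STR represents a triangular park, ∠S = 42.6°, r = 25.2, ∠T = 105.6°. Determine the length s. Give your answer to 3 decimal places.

The third angle is ∠R = 180° − ∠S − ∠T = 31.80°.
Law of sines: s = r·sin S/sin R ≈ 32.369.

32.369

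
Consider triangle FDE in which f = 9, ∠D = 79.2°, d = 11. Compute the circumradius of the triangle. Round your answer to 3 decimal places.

Law of sines: sin F = f·sin D/d ≈ 0.80369.
Since d ≥ f, only the acute value applies: ∠F ≈ 53.48°.
Then ∠E = 180° − ∠D − ∠F ≈ 47.32°.
Law of sines gives e = d·sin E/sin D ≈ 8.232.
Circumradius = d/(2 sin D) ≈ 5.5992.

R ≈ 5.599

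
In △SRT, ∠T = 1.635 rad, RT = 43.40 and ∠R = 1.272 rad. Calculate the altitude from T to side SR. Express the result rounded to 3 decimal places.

41.477

The third angle is ∠S = π − ∠R − ∠T = 0.235 rad.
Law of sines: TS = RT·sin R/sin S ≈ 178.44.
Law of sines: SR = RT·sin T/sin S ≈ 186.32.
Area = ½·RT·TS·sin T ≈ 3864.1.
The altitude from T has length 2·area/SR ≈ 41.477.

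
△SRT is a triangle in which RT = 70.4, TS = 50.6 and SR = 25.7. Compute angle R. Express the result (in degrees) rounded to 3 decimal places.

By the law of cosines, cos R = (SR² + RT² − TS²) / (2·SR·RT) ≈ 0.84461, so ∠R ≈ 32.37°.

32.369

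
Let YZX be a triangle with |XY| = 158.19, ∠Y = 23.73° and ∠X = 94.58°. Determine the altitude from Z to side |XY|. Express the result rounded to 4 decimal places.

The third angle is ∠Z = 180° − ∠X − ∠Y = 61.69°.
Law of sines: |ZX| = |XY|·sin Y/sin Z ≈ 72.308.
Law of sines: |YZ| = |XY|·sin X/sin Z ≈ 179.11.
Area = ½·|XY|·|ZX|·sin X ≈ 5701.
The altitude from Z has length 2·area/|XY| ≈ 72.078.

72.0775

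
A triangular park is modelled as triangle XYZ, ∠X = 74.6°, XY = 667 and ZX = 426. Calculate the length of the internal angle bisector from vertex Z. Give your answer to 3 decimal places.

By the law of cosines, YZ² = ZX² + XY² − 2·ZX·XY·cos X = 4.7545e+05, so YZ ≈ 689.53.
Law of cosines again: cos Z = (YZ² + ZX² − XY²)/(2·YZ·ZX) ≈ 0.36093, so ∠Z ≈ 68.84°.
The bisector from Z has length 2·YZ·ZX·cos(∠Z/2)/(YZ+ZX) ≈ 434.43.

434.425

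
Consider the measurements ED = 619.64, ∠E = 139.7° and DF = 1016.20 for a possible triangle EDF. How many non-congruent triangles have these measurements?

1

ED·sin E = 619.64·sin(139.7°) ≈ 400.8.
Since ∠E is not acute, a triangle exists only if DF > ED; here DF > ED, so there is exactly one triangle.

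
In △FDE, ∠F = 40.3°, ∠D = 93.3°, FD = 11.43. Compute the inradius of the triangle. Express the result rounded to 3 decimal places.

r ≈ 3.115

The third angle is ∠E = 180° − ∠F − ∠D = 46.40°.
Law of sines: DE = FD·sin F/sin E ≈ 10.209.
Law of sines: EF = FD·sin D/sin E ≈ 15.757.
Area = ½·FD·DE·sin D ≈ 58.246.
Semiperimeter s = (10.209+15.757+11.43)/2 = 18.698.
Inradius = area/s = 58.246/18.698 ≈ 3.1151.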